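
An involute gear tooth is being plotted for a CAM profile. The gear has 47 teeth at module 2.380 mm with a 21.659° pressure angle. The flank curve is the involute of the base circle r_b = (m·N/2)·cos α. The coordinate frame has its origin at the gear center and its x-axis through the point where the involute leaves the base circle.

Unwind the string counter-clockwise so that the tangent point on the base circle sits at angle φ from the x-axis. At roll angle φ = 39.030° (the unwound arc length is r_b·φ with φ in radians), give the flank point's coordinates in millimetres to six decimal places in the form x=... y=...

pitch radius r_p = m·N/2 = 2.380·47/2 = 55.930000
base radius r_b = r_p·cos α = 55.930000·cos 21.659° = 51.981170
roll angle φ = 39.030° = 0.68120201 rad
x = r_b·(cos φ + φ·sin φ) = 51.981170·(0.77681634 + 0.68120201·0.62972722) = 62.678260
y = r_b·(sin φ − φ·cos φ) = 51.981170·(0.62972722 − 0.68120201·0.77681634) = 5.227141

x=62.678260 y=5.227141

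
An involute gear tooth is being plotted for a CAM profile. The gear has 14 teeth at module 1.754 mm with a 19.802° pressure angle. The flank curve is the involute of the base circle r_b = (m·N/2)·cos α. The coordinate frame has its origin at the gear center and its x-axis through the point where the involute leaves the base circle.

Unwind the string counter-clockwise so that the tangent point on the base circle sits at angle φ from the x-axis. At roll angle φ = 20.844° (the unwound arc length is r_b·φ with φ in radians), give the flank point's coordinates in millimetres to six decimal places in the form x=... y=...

x=12.291322 y=0.182958

pitch radius r_p = m·N/2 = 1.754·14/2 = 12.278000
base radius r_b = r_p·cos α = 12.278000·cos 19.802° = 11.551989
roll angle φ = 20.844° = 0.36379643 rad
x = r_b·(cos φ + φ·sin φ) = 11.551989·(0.93455270 + 0.36379643·0.35582475) = 12.291322
y = r_b·(sin φ − φ·cos φ) = 11.551989·(0.35582475 − 0.36379643·0.93455270) = 0.182958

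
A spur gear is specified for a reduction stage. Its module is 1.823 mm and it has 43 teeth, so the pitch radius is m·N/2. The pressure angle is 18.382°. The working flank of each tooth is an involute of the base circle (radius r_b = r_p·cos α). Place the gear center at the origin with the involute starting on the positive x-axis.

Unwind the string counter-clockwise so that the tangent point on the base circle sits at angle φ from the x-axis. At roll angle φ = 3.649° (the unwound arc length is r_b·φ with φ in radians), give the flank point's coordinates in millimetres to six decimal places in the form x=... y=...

x=37.269961 y=0.003201

pitch radius r_p = m·N/2 = 1.823·43/2 = 39.194500
base radius r_b = r_p·cos α = 39.194500·cos 18.382° = 37.194606
roll angle φ = 3.649° = 0.06368706 rad
x = r_b·(cos φ + φ·sin φ) = 37.194606·(0.99797266 + 0.06368706·0.06364402) = 37.269961
y = r_b·(sin φ − φ·cos φ) = 37.194606·(0.06364402 − 0.06368706·0.99797266) = 0.003201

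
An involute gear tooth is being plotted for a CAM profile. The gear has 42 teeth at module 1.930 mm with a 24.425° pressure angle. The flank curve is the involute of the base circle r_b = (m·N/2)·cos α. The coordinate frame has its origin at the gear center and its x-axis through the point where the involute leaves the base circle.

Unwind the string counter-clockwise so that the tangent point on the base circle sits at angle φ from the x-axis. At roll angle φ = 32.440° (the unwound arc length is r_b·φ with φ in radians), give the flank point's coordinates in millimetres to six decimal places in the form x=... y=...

x=42.351911 y=2.161848

pitch radius r_p = m·N/2 = 1.930·42/2 = 40.530000
base radius r_b = r_p·cos α = 40.530000·cos 24.425° = 36.902700
roll angle φ = 32.440° = 0.56618481 rad
x = r_b·(cos φ + φ·sin φ) = 36.902700·(0.84395364 + 0.56618481·0.53641612) = 42.351911
y = r_b·(sin φ − φ·cos φ) = 36.902700·(0.53641612 − 0.56618481·0.84395364) = 2.161848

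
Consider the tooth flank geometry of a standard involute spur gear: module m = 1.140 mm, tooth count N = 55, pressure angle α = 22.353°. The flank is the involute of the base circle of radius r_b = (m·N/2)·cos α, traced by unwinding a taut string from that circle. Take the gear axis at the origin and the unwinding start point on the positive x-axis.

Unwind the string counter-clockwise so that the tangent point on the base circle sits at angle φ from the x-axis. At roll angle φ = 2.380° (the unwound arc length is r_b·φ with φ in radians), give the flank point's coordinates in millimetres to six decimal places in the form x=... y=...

pitch radius r_p = m·N/2 = 1.140·55/2 = 31.350000
base radius r_b = r_p·cos α = 31.350000·cos 22.353° = 28.994308
roll angle φ = 2.380° = 0.04153884 rad
x = r_b·(cos φ + φ·sin φ) = 28.994308·(0.99913739 + 0.04153884·0.04152689) = 29.019312
y = r_b·(sin φ − φ·cos φ) = 28.994308·(0.04152689 − 0.04153884·0.99913739) = 0.000693

x=29.019312 y=0.000693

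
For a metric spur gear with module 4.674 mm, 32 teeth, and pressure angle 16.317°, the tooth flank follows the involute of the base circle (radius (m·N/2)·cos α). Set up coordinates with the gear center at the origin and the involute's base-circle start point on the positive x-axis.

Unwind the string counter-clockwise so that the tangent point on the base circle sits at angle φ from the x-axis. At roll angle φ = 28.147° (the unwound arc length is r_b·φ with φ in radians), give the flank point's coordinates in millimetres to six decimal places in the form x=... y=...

x=79.916795 y=2.768496

pitch radius r_p = m·N/2 = 4.674·32/2 = 74.784000
base radius r_b = r_p·cos α = 74.784000·cos 16.317° = 71.771848
roll angle φ = 28.147° = 0.49125782 rad
x = r_b·(cos φ + φ·sin φ) = 71.771848·(0.88174020 + 0.49125782·0.47173534) = 79.916795
y = r_b·(sin φ − φ·cos φ) = 71.771848·(0.47173534 − 0.49125782·0.88174020) = 2.768496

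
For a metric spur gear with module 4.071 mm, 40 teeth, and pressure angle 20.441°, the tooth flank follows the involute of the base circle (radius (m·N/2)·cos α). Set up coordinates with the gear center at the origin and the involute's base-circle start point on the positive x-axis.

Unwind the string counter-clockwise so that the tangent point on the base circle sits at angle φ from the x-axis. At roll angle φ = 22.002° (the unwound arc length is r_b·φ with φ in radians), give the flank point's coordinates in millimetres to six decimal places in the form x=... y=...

x=81.712648 y=1.418944

pitch radius r_p = m·N/2 = 4.071·40/2 = 81.420000
base radius r_b = r_p·cos α = 81.420000·cos 20.441° = 76.293171
roll angle φ = 22.002° = 0.38400734 rad
x = r_b·(cos φ + φ·sin φ) = 76.293171·(0.92717078 + 0.38400734·0.37463896) = 81.712648
y = r_b·(sin φ − φ·cos φ) = 76.293171·(0.37463896 − 0.38400734·0.92717078) = 1.418944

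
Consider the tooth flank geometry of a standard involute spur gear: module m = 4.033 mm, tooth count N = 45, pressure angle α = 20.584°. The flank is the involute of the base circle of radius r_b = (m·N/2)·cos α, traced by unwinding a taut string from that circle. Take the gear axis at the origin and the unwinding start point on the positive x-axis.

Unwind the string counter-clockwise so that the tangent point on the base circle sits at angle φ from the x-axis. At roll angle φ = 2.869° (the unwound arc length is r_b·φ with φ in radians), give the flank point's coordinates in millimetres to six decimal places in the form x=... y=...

x=85.055727 y=0.003554

pitch radius r_p = m·N/2 = 4.033·45/2 = 90.742500
base radius r_b = r_p·cos α = 90.742500·cos 20.584° = 84.949295
roll angle φ = 2.869° = 0.05007350 rad
x = r_b·(cos φ + φ·sin φ) = 84.949295·(0.99874658 + 0.05007350·0.05005257) = 85.055727
y = r_b·(sin φ − φ·cos φ) = 84.949295·(0.05005257 − 0.05007350·0.99874658) = 0.003554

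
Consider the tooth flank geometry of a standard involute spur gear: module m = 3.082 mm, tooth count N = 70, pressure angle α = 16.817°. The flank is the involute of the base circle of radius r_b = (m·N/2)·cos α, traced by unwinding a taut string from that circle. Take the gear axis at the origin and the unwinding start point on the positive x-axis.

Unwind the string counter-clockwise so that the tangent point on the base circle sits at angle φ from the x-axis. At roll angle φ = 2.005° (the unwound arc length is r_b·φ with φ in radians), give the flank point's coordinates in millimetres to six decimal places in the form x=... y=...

x=103.320002 y=0.001475

pitch radius r_p = m·N/2 = 3.082·70/2 = 107.870000
base radius r_b = r_p·cos α = 107.870000·cos 16.817° = 103.256799
roll angle φ = 2.005° = 0.03499385 rad
x = r_b·(cos φ + φ·sin φ) = 103.256799·(0.99938778 + 0.03499385·0.03498671) = 103.320002
y = r_b·(sin φ − φ·cos φ) = 103.256799·(0.03498671 − 0.03499385·0.99938778) = 0.001475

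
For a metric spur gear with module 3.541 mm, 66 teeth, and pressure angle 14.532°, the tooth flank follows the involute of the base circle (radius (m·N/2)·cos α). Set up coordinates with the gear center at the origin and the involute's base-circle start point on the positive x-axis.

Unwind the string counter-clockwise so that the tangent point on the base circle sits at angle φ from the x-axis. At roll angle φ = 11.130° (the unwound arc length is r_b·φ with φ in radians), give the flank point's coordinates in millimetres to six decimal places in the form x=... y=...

x=115.228700 y=0.275344

pitch radius r_p = m·N/2 = 3.541·66/2 = 116.853000
base radius r_b = r_p·cos α = 116.853000·cos 14.532° = 113.114598
roll angle φ = 11.130° = 0.19425515 rad
x = r_b·(cos φ + φ·sin φ) = 113.114598·(0.98119173 + 0.19425515·0.19303574) = 115.228700
y = r_b·(sin φ − φ·cos φ) = 113.114598·(0.19303574 − 0.19425515·0.98119173) = 0.275344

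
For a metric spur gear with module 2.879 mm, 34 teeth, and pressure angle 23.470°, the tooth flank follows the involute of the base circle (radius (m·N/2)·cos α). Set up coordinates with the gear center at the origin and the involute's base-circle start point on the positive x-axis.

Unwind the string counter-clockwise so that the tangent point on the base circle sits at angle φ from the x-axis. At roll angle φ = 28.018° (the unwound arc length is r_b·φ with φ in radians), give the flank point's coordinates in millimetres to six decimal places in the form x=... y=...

pitch radius r_p = m·N/2 = 2.879·34/2 = 48.943000
base radius r_b = r_p·cos α = 48.943000·cos 23.470° = 44.893884
roll angle φ = 28.018° = 0.48900635 rad
x = r_b·(cos φ + φ·sin φ) = 44.893884·(0.88280006 + 0.48900635·0.46974893) = 49.944906
y = r_b·(sin φ − φ·cos φ) = 44.893884·(0.46974893 − 0.48900635·0.88280006) = 1.708396

x=49.944906 y=1.708396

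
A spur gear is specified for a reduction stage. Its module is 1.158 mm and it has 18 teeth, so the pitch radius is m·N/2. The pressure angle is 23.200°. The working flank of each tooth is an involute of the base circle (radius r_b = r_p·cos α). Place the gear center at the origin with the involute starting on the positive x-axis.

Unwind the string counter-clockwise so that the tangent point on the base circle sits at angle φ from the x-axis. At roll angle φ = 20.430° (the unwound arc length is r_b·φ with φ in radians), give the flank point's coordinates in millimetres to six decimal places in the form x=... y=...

pitch radius r_p = m·N/2 = 1.158·18/2 = 10.422000
base radius r_b = r_p·cos α = 10.422000·cos 23.200° = 9.579229
roll angle φ = 20.430° = 0.35657077 rad
x = r_b·(cos φ + φ·sin φ) = 9.579229·(0.93709935 + 0.35657077·0.34906276) = 10.168973
y = r_b·(sin φ − φ·cos φ) = 9.579229·(0.34906276 − 0.35657077·0.93709935) = 0.142927

x=10.168973 y=0.142927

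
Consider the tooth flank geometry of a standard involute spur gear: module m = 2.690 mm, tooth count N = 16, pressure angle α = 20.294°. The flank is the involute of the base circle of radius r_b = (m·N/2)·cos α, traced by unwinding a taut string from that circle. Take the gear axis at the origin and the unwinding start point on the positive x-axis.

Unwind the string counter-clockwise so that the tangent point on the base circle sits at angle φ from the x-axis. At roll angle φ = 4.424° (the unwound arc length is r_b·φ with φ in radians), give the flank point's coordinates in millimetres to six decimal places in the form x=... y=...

x=20.244230 y=0.003095

pitch radius r_p = m·N/2 = 2.690·16/2 = 21.520000
base radius r_b = r_p·cos α = 21.520000·cos 20.294° = 20.184152
roll angle φ = 4.424° = 0.07721337 rad
x = r_b·(cos φ + φ·sin φ) = 20.184152·(0.99702053 + 0.07721337·0.07713667) = 20.244230
y = r_b·(sin φ − φ·cos φ) = 20.184152·(0.07713667 − 0.07721337·0.99702053) = 0.003095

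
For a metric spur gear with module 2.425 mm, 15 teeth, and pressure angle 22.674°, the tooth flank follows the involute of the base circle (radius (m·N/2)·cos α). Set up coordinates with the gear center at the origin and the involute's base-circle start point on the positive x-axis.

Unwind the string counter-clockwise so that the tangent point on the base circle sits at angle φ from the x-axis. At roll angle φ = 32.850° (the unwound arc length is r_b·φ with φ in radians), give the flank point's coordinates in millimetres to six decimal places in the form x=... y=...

x=19.317537 y=1.020030

pitch radius r_p = m·N/2 = 2.425·15/2 = 18.187500
base radius r_b = r_p·cos α = 18.187500·cos 22.674° = 16.781845
roll angle φ = 32.850° = 0.57334066 rad
x = r_b·(cos φ + φ·sin φ) = 16.781845·(0.84009355 + 0.57334066·0.54244154) = 19.317537
y = r_b·(sin φ − φ·cos φ) = 16.781845·(0.54244154 − 0.57334066·0.84009355) = 1.020030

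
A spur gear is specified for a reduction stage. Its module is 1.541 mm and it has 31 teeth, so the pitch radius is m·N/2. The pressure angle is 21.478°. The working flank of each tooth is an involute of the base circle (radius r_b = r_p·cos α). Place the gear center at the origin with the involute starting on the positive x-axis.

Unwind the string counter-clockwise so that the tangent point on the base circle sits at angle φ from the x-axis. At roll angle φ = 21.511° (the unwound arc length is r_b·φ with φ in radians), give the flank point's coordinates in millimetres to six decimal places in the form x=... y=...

x=23.738555 y=0.386578

pitch radius r_p = m·N/2 = 1.541·31/2 = 23.885500
base radius r_b = r_p·cos α = 23.885500·cos 21.478° = 22.226849
roll angle φ = 21.511° = 0.37543778 rad
x = r_b·(cos φ + φ·sin φ) = 22.226849·(0.93034719 + 0.37543778·0.36667985) = 23.738555
y = r_b·(sin φ − φ·cos φ) = 22.226849·(0.36667985 − 0.37543778·0.93034719) = 0.386578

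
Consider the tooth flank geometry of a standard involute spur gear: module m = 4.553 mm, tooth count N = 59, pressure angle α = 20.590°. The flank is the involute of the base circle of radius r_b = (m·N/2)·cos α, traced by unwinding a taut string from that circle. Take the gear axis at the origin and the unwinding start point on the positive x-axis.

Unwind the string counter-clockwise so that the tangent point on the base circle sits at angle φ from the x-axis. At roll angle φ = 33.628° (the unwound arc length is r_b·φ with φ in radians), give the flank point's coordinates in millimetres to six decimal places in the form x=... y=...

pitch radius r_p = m·N/2 = 4.553·59/2 = 134.313500
base radius r_b = r_p·cos α = 134.313500·cos 20.590° = 125.733678
roll angle φ = 33.628° = 0.58691932 rad
x = r_b·(cos φ + φ·sin φ) = 125.733678·(0.83265070 + 0.58691932·0.55379853) = 145.560089
y = r_b·(sin φ − φ·cos φ) = 125.733678·(0.55379853 − 0.58691932·0.83265070) = 8.185230

x=145.560089 y=8.185230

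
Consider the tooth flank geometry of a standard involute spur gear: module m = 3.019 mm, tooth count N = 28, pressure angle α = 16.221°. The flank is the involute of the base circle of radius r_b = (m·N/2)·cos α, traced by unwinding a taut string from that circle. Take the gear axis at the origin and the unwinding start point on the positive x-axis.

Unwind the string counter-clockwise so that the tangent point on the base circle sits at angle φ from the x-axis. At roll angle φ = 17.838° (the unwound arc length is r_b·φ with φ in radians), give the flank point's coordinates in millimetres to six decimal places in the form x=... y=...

pitch radius r_p = m·N/2 = 3.019·28/2 = 42.266000
base radius r_b = r_p·cos α = 42.266000·cos 16.221° = 40.583448
roll angle φ = 17.838° = 0.31133183 rad
x = r_b·(cos φ + φ·sin φ) = 40.583448·(0.95192644 + 0.31133183·0.30632671) = 42.502871
y = r_b·(sin φ − φ·cos φ) = 40.583448·(0.30632671 − 0.31133183·0.95192644) = 0.404281

x=42.502871 y=0.404281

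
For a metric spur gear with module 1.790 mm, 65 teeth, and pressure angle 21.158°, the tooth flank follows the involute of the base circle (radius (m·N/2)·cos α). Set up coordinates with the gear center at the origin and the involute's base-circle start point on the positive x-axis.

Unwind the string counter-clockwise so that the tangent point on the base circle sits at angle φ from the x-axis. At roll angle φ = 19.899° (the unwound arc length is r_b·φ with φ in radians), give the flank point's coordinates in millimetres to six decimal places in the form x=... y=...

x=57.427340 y=0.748486

pitch radius r_p = m·N/2 = 1.790·65/2 = 58.175000
base radius r_b = r_p·cos α = 58.175000·cos 21.158° = 54.253344
roll angle φ = 19.899° = 0.34730307 rad
x = r_b·(cos φ + φ·sin φ) = 54.253344·(0.94029407 + 0.34730307·0.34036314) = 57.427340
y = r_b·(sin φ − φ·cos φ) = 54.253344·(0.34036314 − 0.34730307·0.94029407) = 0.748486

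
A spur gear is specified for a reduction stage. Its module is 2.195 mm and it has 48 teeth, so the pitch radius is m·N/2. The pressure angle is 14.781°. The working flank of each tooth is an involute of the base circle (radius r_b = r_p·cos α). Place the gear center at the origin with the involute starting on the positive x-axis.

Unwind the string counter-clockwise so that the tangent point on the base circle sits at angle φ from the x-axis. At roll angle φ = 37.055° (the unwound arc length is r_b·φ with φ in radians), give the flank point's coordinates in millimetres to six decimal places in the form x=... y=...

x=60.500897 y=4.403596

pitch radius r_p = m·N/2 = 2.195·48/2 = 52.680000
base radius r_b = r_p·cos α = 52.680000·cos 14.781° = 50.936716
roll angle φ = 37.055° = 0.64673175 rad
x = r_b·(cos φ + φ·sin φ) = 50.936716·(0.79805744 + 0.64673175·0.60258138) = 60.500897
y = r_b·(sin φ − φ·cos φ) = 50.936716·(0.60258138 − 0.64673175·0.79805744) = 4.403596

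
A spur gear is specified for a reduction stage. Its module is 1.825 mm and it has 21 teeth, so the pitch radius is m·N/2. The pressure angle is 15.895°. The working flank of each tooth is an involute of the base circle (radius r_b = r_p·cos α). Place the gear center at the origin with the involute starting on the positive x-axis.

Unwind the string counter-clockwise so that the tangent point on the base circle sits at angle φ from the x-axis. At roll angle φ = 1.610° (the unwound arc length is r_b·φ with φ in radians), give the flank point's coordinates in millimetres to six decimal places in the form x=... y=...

x=18.437101 y=0.000136

pitch radius r_p = m·N/2 = 1.825·21/2 = 19.162500
base radius r_b = r_p·cos α = 19.162500·cos 15.895° = 18.429826
roll angle φ = 1.610° = 0.02809980 rad
x = r_b·(cos φ + φ·sin φ) = 18.429826·(0.99960523 + 0.02809980·0.02809610) = 18.437101
y = r_b·(sin φ − φ·cos φ) = 18.429826·(0.02809610 − 0.02809980·0.99960523) = 0.000136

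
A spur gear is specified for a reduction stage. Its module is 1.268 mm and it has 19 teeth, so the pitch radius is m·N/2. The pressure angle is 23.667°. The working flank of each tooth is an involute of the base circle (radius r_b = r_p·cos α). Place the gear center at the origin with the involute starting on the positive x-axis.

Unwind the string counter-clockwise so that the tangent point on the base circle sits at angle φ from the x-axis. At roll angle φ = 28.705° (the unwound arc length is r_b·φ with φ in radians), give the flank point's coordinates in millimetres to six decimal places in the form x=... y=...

pitch radius r_p = m·N/2 = 1.268·19/2 = 12.046000
base radius r_b = r_p·cos α = 12.046000·cos 23.667° = 11.032858
roll angle φ = 28.705° = 0.50099676 rad
x = r_b·(cos φ + φ·sin φ) = 11.032858·(0.87710425 + 0.50099676·0.48030004) = 12.331790
y = r_b·(sin φ − φ·cos φ) = 11.032858·(0.48030004 − 0.50099676·0.87710425) = 0.450953

x=12.331790 y=0.450953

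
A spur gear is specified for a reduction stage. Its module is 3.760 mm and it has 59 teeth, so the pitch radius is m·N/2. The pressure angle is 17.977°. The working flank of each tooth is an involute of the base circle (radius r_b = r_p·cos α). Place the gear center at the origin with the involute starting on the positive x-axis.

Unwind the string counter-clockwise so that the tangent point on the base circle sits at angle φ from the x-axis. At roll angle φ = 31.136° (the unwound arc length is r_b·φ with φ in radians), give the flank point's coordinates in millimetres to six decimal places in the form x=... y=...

pitch radius r_p = m·N/2 = 3.760·59/2 = 110.920000
base radius r_b = r_p·cos α = 110.920000·cos 17.977° = 105.504940
roll angle φ = 31.136° = 0.54342572 rad
x = r_b·(cos φ + φ·sin φ) = 105.504940·(0.85594237 + 0.54342572·0.51707124) = 119.951960
y = r_b·(sin φ − φ·cos φ) = 105.504940·(0.51707124 − 0.54342572·0.85594237) = 5.478886

x=119.951960 y=5.478886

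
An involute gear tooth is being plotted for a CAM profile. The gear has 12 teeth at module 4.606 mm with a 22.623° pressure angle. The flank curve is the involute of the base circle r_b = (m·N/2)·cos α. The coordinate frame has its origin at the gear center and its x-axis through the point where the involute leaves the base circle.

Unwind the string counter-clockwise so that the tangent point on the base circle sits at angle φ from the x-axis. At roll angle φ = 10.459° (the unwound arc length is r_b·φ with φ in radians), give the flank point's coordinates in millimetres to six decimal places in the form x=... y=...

x=25.931057 y=0.051551

pitch radius r_p = m·N/2 = 4.606·12/2 = 27.636000
base radius r_b = r_p·cos α = 27.636000·cos 22.623° = 25.509572
roll angle φ = 10.459° = 0.18254399 rad
x = r_b·(cos φ + φ·sin φ) = 25.509572·(0.98338506 + 0.18254399·0.18153188) = 25.931057
y = r_b·(sin φ − φ·cos φ) = 25.509572·(0.18153188 − 0.18254399·0.98338506) = 0.051551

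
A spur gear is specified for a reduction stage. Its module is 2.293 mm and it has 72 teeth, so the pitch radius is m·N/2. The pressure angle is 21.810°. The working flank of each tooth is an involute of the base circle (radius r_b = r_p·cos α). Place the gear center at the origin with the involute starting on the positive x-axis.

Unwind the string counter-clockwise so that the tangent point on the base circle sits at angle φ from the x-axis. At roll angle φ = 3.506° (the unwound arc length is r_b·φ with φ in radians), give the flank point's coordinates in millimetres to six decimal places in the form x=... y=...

pitch radius r_p = m·N/2 = 2.293·72/2 = 82.548000
base radius r_b = r_p·cos α = 82.548000·cos 21.810° = 76.639296
roll angle φ = 3.506° = 0.06119124 rad
x = r_b·(cos φ + φ·sin φ) = 76.639296·(0.99812840 + 0.06119124·0.06115306) = 76.782645
y = r_b·(sin φ − φ·cos φ) = 76.639296·(0.06115306 − 0.06119124·0.99812840) = 0.005851

x=76.782645 y=0.005851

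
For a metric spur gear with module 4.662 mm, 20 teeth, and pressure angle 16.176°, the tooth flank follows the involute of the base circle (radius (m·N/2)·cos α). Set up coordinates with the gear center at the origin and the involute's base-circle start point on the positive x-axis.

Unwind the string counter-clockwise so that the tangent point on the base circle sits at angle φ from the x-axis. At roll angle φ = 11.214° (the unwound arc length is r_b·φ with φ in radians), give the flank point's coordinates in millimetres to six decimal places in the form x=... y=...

pitch radius r_p = m·N/2 = 4.662·20/2 = 46.620000
base radius r_b = r_p·cos α = 46.620000·cos 16.176° = 44.774336
roll angle φ = 11.214° = 0.19572122 rad
x = r_b·(cos φ + φ·sin φ) = 44.774336·(0.98090767 + 0.19572122·0.19447404) = 45.623721
y = r_b·(sin φ − φ·cos φ) = 44.774336·(0.19447404 − 0.19572122·0.98090767) = 0.111470

x=45.623721 y=0.111470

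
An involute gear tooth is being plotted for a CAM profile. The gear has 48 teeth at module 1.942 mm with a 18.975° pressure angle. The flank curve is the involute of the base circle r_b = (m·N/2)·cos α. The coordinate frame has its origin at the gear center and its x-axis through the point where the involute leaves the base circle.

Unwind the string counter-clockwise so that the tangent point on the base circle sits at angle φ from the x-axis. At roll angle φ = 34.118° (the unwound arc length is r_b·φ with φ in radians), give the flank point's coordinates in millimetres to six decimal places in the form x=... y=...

x=51.210421 y=2.993498

pitch radius r_p = m·N/2 = 1.942·48/2 = 46.608000
base radius r_b = r_p·cos α = 46.608000·cos 18.975° = 44.075347
roll angle φ = 34.118° = 0.59547143 rad
x = r_b·(cos φ + φ·sin φ) = 44.075347·(0.82788416 + 0.59547143·0.56089911) = 51.210421
y = r_b·(sin φ − φ·cos φ) = 44.075347·(0.56089911 − 0.59547143·0.82788416) = 2.993498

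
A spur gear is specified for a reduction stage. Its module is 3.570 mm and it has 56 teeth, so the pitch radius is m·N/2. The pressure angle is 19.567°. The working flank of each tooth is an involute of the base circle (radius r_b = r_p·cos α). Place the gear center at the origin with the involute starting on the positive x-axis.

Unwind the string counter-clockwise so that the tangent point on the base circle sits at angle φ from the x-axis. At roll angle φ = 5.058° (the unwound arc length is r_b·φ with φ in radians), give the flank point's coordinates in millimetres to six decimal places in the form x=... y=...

pitch radius r_p = m·N/2 = 3.570·56/2 = 99.960000
base radius r_b = r_p·cos α = 99.960000·cos 19.567° = 94.187360
roll angle φ = 5.058° = 0.08827875 rad
x = r_b·(cos φ + φ·sin φ) = 94.187360·(0.99610596 + 0.08827875·0.08816414) = 94.553653
y = r_b·(sin φ − φ·cos φ) = 94.187360·(0.08816414 − 0.08827875·0.99610596) = 0.021582

x=94.553653 y=0.021582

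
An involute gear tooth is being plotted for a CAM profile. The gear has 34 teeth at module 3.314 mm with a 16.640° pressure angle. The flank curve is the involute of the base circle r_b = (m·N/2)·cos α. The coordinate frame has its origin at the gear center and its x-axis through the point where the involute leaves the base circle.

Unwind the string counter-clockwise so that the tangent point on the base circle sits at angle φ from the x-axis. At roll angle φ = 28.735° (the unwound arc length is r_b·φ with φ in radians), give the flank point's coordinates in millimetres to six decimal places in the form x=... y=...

pitch radius r_p = m·N/2 = 3.314·34/2 = 56.338000
base radius r_b = r_p·cos α = 56.338000·cos 16.640° = 53.978728
roll angle φ = 28.735° = 0.50152036 rad
x = r_b·(cos φ + φ·sin φ) = 53.978728·(0.87685265 + 0.50152036·0.48075923) = 60.346230
y = r_b·(sin φ − φ·cos φ) = 53.978728·(0.48075923 − 0.50152036·0.87685265) = 2.213115

x=60.346230 y=2.213115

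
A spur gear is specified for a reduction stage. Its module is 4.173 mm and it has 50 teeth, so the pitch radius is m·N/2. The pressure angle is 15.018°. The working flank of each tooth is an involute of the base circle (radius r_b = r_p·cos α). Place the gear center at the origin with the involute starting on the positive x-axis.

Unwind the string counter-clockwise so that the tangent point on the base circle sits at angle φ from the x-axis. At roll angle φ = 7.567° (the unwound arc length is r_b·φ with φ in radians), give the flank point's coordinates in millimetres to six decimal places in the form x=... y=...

pitch radius r_p = m·N/2 = 4.173·50/2 = 104.325000
base radius r_b = r_p·cos α = 104.325000·cos 15.018° = 100.761724
roll angle φ = 7.567° = 0.13206906 rad
x = r_b·(cos φ + φ·sin φ) = 100.761724·(0.99129155 + 0.13206906·0.13168547) = 101.636651
y = r_b·(sin φ − φ·cos φ) = 100.761724·(0.13168547 − 0.13206906·0.99129155) = 0.077236

x=101.636651 y=0.077236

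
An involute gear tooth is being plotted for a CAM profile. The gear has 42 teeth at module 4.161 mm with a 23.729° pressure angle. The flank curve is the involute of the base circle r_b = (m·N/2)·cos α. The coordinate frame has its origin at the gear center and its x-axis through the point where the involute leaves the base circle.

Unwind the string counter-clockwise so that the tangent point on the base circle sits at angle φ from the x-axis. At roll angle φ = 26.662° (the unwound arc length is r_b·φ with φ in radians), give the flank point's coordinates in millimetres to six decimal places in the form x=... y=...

pitch radius r_p = m·N/2 = 4.161·42/2 = 87.381000
base radius r_b = r_p·cos α = 87.381000·cos 23.729° = 79.993726
roll angle φ = 26.662° = 0.46533969 rad
x = r_b·(cos φ + φ·sin φ) = 79.993726·(0.89366919 + 0.46533969·0.44872639) = 88.191434
y = r_b·(sin φ − φ·cos φ) = 79.993726·(0.44872639 − 0.46533969·0.89366919) = 2.629126

x=88.191434 y=2.629126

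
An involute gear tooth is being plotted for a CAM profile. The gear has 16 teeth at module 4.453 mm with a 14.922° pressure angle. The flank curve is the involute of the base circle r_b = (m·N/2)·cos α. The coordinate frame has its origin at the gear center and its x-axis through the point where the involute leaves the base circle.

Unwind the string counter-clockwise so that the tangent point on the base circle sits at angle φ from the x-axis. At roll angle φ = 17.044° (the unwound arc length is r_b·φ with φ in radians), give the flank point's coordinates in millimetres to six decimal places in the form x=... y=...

x=35.912176 y=0.299379

pitch radius r_p = m·N/2 = 4.453·16/2 = 35.624000
base radius r_b = r_p·cos α = 35.624000·cos 14.922° = 34.422662
roll angle φ = 17.044° = 0.29747392 rad
x = r_b·(cos φ + φ·sin φ) = 34.422662·(0.95607995 + 0.29747392·0.29310601) = 35.912176
y = r_b·(sin φ − φ·cos φ) = 34.422662·(0.29310601 − 0.29747392·0.95607995) = 0.299379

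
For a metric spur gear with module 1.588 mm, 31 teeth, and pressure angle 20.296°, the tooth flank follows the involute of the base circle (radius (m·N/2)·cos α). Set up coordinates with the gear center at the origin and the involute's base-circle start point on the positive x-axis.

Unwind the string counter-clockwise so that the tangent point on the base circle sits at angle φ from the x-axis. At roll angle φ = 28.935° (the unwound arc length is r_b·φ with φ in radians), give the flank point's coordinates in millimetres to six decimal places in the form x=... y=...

x=25.844595 y=0.966072

pitch radius r_p = m·N/2 = 1.588·31/2 = 24.614000
base radius r_b = r_p·cos α = 24.614000·cos 20.296° = 23.085794
roll angle φ = 28.935° = 0.50501102 rad
x = r_b·(cos φ + φ·sin φ) = 23.085794·(0.87516914 + 0.50501102·0.48381708) = 25.844595
y = r_b·(sin φ − φ·cos φ) = 23.085794·(0.48381708 − 0.50501102·0.87516914) = 0.966072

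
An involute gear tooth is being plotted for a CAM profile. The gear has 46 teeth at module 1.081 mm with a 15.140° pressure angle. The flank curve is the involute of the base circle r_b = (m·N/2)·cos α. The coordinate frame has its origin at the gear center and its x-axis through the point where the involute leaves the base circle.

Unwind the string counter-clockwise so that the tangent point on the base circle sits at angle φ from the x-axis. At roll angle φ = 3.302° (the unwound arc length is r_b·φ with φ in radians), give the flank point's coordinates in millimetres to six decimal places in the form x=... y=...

x=24.039841 y=0.001531

pitch radius r_p = m·N/2 = 1.081·46/2 = 24.863000
base radius r_b = r_p·cos α = 24.863000·cos 15.140° = 24.000018
roll angle φ = 3.302° = 0.05763077 rad
x = r_b·(cos φ + φ·sin φ) = 24.000018·(0.99833981 + 0.05763077·0.05759888) = 24.039841
y = r_b·(sin φ − φ·cos φ) = 24.000018·(0.05759888 − 0.05763077·0.99833981) = 0.001531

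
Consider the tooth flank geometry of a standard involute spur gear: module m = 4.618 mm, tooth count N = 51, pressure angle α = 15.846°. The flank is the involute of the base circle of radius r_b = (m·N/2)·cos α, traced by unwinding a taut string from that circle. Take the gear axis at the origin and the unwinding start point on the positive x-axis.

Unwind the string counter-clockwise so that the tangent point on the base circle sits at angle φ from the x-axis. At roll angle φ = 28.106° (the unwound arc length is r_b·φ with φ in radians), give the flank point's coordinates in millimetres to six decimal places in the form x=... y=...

x=126.104867 y=4.351010

pitch radius r_p = m·N/2 = 4.618·51/2 = 117.759000
base radius r_b = r_p·cos α = 117.759000·cos 15.846° = 113.284050
roll angle φ = 28.106° = 0.49054224 rad
x = r_b·(cos φ + φ·sin φ) = 113.284050·(0.88207754 + 0.49054224·0.47110425) = 126.104867
y = r_b·(sin φ − φ·cos φ) = 113.284050·(0.47110425 − 0.49054224·0.88207754) = 4.351010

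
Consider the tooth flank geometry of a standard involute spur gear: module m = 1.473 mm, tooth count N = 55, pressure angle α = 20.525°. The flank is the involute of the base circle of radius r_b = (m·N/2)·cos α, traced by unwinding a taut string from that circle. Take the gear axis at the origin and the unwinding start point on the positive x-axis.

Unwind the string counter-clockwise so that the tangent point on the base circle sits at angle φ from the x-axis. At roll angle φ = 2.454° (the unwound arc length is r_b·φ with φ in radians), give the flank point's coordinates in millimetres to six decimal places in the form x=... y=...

x=37.970835 y=0.000993

pitch radius r_p = m·N/2 = 1.473·55/2 = 40.507500
base radius r_b = r_p·cos α = 40.507500·cos 20.525° = 37.936055
roll angle φ = 2.454° = 0.04283038 rad
x = r_b·(cos φ + φ·sin φ) = 37.936055·(0.99908292 + 0.04283038·0.04281729) = 37.970835
y = r_b·(sin φ − φ·cos φ) = 37.936055·(0.04281729 − 0.04283038·0.99908292) = 0.000993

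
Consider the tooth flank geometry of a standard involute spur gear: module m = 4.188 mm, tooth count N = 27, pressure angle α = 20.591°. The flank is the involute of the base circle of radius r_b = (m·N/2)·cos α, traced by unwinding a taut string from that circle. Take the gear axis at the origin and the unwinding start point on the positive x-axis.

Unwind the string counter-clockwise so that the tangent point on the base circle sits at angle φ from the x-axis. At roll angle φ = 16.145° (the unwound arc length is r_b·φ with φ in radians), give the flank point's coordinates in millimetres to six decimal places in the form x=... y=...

x=54.985746 y=0.391600

pitch radius r_p = m·N/2 = 4.188·27/2 = 56.538000
base radius r_b = r_p·cos α = 56.538000·cos 20.591° = 52.926058
roll angle φ = 16.145° = 0.28178341 rad
x = r_b·(cos φ + φ·sin φ) = 52.926058·(0.96056106 + 0.28178341·0.27806916) = 54.985746
y = r_b·(sin φ − φ·cos φ) = 52.926058·(0.27806916 − 0.28178341·0.96056106) = 0.391600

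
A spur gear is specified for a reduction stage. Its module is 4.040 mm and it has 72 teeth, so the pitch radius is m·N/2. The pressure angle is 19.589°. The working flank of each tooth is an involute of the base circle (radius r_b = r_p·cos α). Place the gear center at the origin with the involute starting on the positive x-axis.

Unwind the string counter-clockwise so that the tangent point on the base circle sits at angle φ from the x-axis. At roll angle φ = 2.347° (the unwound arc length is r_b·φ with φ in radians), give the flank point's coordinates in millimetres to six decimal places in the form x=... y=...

pitch radius r_p = m·N/2 = 4.040·72/2 = 145.440000
base radius r_b = r_p·cos α = 145.440000·cos 19.589° = 137.022200
roll angle φ = 2.347° = 0.04096288 rad
x = r_b·(cos φ + φ·sin φ) = 137.022200·(0.99916114 + 0.04096288·0.04095142) = 137.137111
y = r_b·(sin φ − φ·cos φ) = 137.022200·(0.04095142 − 0.04096288·0.99916114) = 0.003139

x=137.137111 y=0.003139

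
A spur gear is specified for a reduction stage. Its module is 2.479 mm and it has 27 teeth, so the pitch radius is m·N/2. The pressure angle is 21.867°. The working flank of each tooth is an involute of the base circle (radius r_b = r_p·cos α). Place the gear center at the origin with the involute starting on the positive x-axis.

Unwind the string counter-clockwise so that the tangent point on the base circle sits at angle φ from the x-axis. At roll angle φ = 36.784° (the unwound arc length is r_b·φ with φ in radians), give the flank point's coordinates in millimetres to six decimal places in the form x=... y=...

pitch radius r_p = m·N/2 = 2.479·27/2 = 33.466500
base radius r_b = r_p·cos α = 33.466500·cos 21.867° = 31.058616
roll angle φ = 36.784° = 0.64200191 rad
x = r_b·(cos φ + φ·sin φ) = 31.058616·(0.80089862 + 0.64200191·0.59879997) = 36.814689
y = r_b·(sin φ − φ·cos φ) = 31.058616·(0.59879997 − 0.64200191·0.80089862) = 2.628227

x=36.814689 y=2.628227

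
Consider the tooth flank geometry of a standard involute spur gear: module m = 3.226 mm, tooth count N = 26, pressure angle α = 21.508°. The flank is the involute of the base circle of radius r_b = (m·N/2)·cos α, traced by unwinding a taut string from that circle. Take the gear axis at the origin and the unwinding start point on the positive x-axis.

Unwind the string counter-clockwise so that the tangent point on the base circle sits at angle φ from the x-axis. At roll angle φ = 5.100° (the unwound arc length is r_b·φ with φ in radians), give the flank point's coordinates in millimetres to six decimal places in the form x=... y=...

pitch radius r_p = m·N/2 = 3.226·26/2 = 41.938000
base radius r_b = r_p·cos α = 41.938000·cos 21.508° = 39.017705
roll angle φ = 5.100° = 0.08901179 rad
x = r_b·(cos φ + φ·sin φ) = 39.017705·(0.99604107 + 0.08901179·0.08889430) = 39.171970
y = r_b·(sin φ − φ·cos φ) = 39.017705·(0.08889430 − 0.08901179·0.99604107) = 0.009165

x=39.171970 y=0.009165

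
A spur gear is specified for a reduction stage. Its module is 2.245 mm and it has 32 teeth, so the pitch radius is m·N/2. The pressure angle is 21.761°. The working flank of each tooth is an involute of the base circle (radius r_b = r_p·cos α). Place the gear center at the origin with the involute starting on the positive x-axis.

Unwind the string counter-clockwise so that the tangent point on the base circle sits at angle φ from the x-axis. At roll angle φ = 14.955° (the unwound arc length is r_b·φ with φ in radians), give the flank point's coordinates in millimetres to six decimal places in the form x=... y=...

x=34.477391 y=0.196399

pitch radius r_p = m·N/2 = 2.245·32/2 = 35.920000
base radius r_b = r_p·cos α = 35.920000·cos 21.761° = 33.360283
roll angle φ = 14.955° = 0.26101399 rad
x = r_b·(cos φ + φ·sin φ) = 33.360283·(0.96612880 + 0.26101399·0.25806033) = 34.477391
y = r_b·(sin φ − φ·cos φ) = 33.360283·(0.25806033 − 0.26101399·0.96612880) = 0.196399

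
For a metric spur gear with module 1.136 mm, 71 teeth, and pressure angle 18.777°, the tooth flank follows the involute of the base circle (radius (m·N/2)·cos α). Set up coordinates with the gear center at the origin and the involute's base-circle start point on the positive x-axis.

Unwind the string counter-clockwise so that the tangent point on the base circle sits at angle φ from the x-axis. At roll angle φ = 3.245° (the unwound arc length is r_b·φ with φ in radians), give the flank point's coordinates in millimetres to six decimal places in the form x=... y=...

x=38.242873 y=0.002311

pitch radius r_p = m·N/2 = 1.136·71/2 = 40.328000
base radius r_b = r_p·cos α = 40.328000·cos 18.777° = 38.181685
roll angle φ = 3.245° = 0.05663593 rad
x = r_b·(cos φ + φ·sin φ) = 38.181685·(0.99839661 + 0.05663593·0.05660566) = 38.242873
y = r_b·(sin φ − φ·cos φ) = 38.181685·(0.05660566 − 0.05663593·0.99839661) = 0.002311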